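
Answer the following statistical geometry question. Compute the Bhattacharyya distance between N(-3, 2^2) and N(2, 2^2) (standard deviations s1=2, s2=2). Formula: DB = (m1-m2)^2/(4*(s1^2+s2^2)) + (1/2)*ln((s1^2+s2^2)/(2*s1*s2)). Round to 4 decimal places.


Bhattacharyya distance between two Gaussians:
DB = (m1-m2)^2/(4*(s1^2+s2^2)) + (1/2)*ln((s1^2+s2^2)/(2*s1*s2)).
(m1-m2)^2 = (-5)^2 = 25.
s1^2+s2^2 = 4 + 4 = 8.
term1 = 25/32 = 0.78125.
term2 = 0.5*ln(8/8.0) = 0.0.
DB = 0.78125 + 0.0 = 0.7813

0.7813


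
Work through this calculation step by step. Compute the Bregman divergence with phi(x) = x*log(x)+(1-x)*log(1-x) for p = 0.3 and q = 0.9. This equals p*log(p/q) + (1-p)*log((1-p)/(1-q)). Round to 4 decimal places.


Bregman divergence with negative entropy generator:
D = p*log(p/q) + (1-p)*log((1-p)/(1-q)).
p = 0.3, q = 0.9.
p*log(p/q) = 0.3*log(0.3/0.9) = -0.329584.
(1-p)*log((1-p)/(1-q)) = 0.7*log(0.7/0.1) = 1.362137.
D = -0.329584 + 1.362137 = 1.0326

1.0326


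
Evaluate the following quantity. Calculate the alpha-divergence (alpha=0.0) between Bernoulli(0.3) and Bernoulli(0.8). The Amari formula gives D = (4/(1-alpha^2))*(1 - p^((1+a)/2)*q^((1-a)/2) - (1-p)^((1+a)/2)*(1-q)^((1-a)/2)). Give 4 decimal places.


Amari alpha-divergence:
D = (4/(1-alpha^2))*(1 - p^((1+a)/2)*q^((1-a)/2) - (1-p)^((1+a)/2)*(1-q)^((1-a)/2)).
alpha = 0.0, p = 0.3, q = 0.8.
e1 = (1+alpha)/2 = 0.5, e2 = (1-alpha)/2 = 0.5.
t1 = p^e1 * q^e2 = 0.3^0.5 * 0.8^0.5 = 0.489898.
t2 = (1-p)^e1 * (1-q)^e2 = 0.7^0.5 * 0.2^0.5 = 0.374166.
4/(1-alpha^2) = 4.0.
D = 4.0*(1 - 0.489898 - 0.374166) = 0.5437

0.5437


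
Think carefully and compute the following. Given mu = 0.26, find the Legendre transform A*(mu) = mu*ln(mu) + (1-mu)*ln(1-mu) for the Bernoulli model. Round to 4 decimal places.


Legendre transform for Bernoulli:
A*(mu) = mu*log(mu) + (1-mu)*log(1-mu).
mu = 0.26, 1-mu = 0.74.
mu*log(mu) = 0.26*log(0.26) = -0.350239.
(1-mu)*log(1-mu) = 0.74*log(0.74) = -0.222818.
A* = -0.350239 + -0.222818 = -0.5731

-0.5731


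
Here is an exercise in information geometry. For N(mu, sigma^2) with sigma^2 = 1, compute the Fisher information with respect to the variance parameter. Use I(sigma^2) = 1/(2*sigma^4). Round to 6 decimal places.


Fisher information for variance: I(sigma^2) = 1/(2*sigma^4).
sigma^2 = 1, so sigma^4 = 1.
I = 1/(2*1) = 1/2 = 0.500000

0.500000


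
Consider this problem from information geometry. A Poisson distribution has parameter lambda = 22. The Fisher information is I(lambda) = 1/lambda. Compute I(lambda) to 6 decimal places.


Fisher information for Poisson: I(lambda) = 1/lambda.
lambda = 22.
I(lambda) = 1/22 = 0.045455

0.045455


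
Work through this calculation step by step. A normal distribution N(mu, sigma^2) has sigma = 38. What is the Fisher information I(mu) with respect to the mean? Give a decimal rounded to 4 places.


The Fisher information for the mean of a normal distribution is I(mu) = 1/sigma^2.
sigma = 38, so sigma^2 = 1444.
I(mu) = 1/1444 = 0.0007

0.0007


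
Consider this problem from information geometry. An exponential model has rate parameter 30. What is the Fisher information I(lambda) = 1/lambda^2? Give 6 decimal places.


Fisher information for exponential: I(lambda) = 1/lambda^2.
lambda = 30, lambda^2 = 900.
I = 1/900 = 0.001111

0.001111


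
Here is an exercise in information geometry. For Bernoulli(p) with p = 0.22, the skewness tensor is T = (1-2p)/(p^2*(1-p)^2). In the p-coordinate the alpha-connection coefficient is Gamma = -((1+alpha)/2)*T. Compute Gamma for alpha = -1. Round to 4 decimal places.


Skewness (Amari-Chentsov) tensor: T = (1-2p)/(p^2*(1-p)^2).
p = 0.22, 1-2p = 0.56, p^2 = 0.0484, (1-p)^2 = 0.6084.
T = 0.56/(0.0484 * 0.6084) = 19.017502.
In the p-coordinate, Gamma^(alpha) = Gamma^(0) - (alpha/2)*T with Gamma^(0) = (1/2)*g'(p) = -T/2,
so Gamma^(alpha) = -((1+alpha)/2)*T.
alpha = -1, -(1+alpha)/2 = 0.0.
Gamma = 0.0 * 19.017502 = 0.0000

0.0000


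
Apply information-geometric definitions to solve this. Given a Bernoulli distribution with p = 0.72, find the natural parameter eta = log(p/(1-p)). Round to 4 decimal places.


Natural parameter for Bernoulli: eta = log(p/(1-p)).
p = 0.72, 1-p = 0.28.
p/(1-p) = 2.571429.
eta = log(2.571429) = 0.9445

0.9445


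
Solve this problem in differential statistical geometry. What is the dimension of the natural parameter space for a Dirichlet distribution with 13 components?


Exponential family dimension calculation:
Dirichlet with 13 components has 13 natural parameters.

13


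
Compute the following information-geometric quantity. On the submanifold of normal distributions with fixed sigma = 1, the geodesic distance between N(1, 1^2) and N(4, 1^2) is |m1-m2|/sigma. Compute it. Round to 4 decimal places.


On the fixed-variance normal subfamily, geodesic distance = |m1-m2|/sigma.
|1 - 4| = 3.
sigma = 1.
d = 3/1 = 3.0000

3.0000


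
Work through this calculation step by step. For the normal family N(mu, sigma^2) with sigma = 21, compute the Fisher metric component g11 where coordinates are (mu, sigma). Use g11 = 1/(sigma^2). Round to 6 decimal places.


For the 2-parameter normal family, the Fisher metric has:
  g11 = 1/sigma^2, g22 = 2/sigma^2.
sigma = 21, sigma^2 = 441.
g11 = 0.002268

0.002268


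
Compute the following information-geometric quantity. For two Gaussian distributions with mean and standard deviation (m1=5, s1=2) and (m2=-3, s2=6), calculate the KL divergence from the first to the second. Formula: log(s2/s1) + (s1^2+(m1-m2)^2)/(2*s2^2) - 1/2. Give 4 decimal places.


KL divergence between normal distributions:
KL = log(s2/s1) + (s1^2 + (m1-m2)^2)/(2*s2^2) - 1/2.
log(6/2) = 1.098612.
(2^2 + (5--3)^2)/(2*6^2) = (4 + 64)/72 = 0.944444.
KL = 1.098612 + 0.944444 - 0.5 = 1.5431

1.5431


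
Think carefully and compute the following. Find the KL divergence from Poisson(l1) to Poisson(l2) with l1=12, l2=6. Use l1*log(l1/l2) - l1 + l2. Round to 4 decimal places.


KL divergence for Poisson:
KL = l1*log(l1/l2) - l1 + l2.
l1 = 12, l2 = 6.
log(12/6) = 0.693147.
l1*log(l1/l2) = 12 * 0.693147 = 8.317766.
KL = 8.317766 - 12 + 6 = 2.3178

2.3178


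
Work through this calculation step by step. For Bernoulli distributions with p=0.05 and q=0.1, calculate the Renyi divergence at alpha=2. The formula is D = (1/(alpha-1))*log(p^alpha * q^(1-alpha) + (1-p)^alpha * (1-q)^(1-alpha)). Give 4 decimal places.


Renyi divergence of order alpha between Bernoulli distributions:
D = (1/(alpha-1))*log(p^alpha * q^(1-alpha) + (1-p)^alpha * (1-q)^(1-alpha)).
alpha = 2, p = 0.05, q = 0.1.
p^alpha * q^(1-alpha) = 0.05^2 * 0.1^-1 = 0.025.
(1-p)^alpha * (1-q)^(1-alpha) = 0.95^2 * 0.9^-1 = 1.002778.
sum = 0.025 + 1.002778 = 1.027778.
D = (1/1)*log(1.027778) = 0.0274

0.0274


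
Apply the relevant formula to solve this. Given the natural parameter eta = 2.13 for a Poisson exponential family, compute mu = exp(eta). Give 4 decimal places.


Expectation parameter for Poisson exponential family:
mu = exp(eta).
eta = 2.13.
mu = exp(2.13) = 8.4149

8.4149


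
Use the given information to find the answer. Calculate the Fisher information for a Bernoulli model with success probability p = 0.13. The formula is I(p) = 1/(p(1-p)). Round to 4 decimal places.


For Bernoulli(p), Fisher information is I(p) = 1/(p*(1-p)).
p = 0.13, 1-p = 0.87.
p*(1-p) = 0.1131.
I(p) = 1/0.1131 = 8.8417

8.8417


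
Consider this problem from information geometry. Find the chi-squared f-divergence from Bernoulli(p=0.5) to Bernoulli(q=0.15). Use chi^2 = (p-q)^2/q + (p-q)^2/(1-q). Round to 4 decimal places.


Chi-squared divergence between Bernoulli distributions:
chi^2 = (p-q)^2/q + (p-q)^2/(1-q).
p = 0.5, q = 0.15, p-q = 0.35.
(p-q)^2 = 0.1225.
term1 = 0.1225/0.15 = 0.816667.
term2 = 0.1225/0.85 = 0.144118.
chi^2 = 0.816667 + 0.144118 = 0.9608

0.9608


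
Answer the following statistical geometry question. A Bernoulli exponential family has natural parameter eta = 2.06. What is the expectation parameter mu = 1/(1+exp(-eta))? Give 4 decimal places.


Dual coordinate (expectation parameter) for Bernoulli:
mu = 1/(1+exp(-eta)).
eta = 2.06.
exp(-eta) = exp(-2.06) = 0.127454.
mu = 1/(1+0.127454) = 0.8870

0.8870


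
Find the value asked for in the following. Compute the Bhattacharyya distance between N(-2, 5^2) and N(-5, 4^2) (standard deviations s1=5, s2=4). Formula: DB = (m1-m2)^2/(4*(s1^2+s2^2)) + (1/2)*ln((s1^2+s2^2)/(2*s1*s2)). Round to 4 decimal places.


Bhattacharyya distance between two Gaussians:
DB = (m1-m2)^2/(4*(s1^2+s2^2)) + (1/2)*ln((s1^2+s2^2)/(2*s1*s2)).
(m1-m2)^2 = (3)^2 = 9.
s1^2+s2^2 = 25 + 16 = 41.
term1 = 9/164 = 0.054878.
term2 = 0.5*ln(41/40.0) = 0.012346.
DB = 0.054878 + 0.012346 = 0.0672

0.0672


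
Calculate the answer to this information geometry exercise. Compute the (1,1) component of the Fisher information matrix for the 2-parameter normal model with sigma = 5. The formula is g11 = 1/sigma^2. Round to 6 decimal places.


For the 2-parameter normal family, the Fisher metric has:
  g11 = 1/sigma^2, g22 = 2/sigma^2.
sigma = 5, sigma^2 = 25.
g11 = 0.040000

0.040000


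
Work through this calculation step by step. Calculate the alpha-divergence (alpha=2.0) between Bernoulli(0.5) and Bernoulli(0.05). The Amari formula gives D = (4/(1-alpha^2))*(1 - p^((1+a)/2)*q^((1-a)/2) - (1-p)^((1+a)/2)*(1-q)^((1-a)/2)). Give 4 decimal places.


Amari alpha-divergence:
D = (4/(1-alpha^2))*(1 - p^((1+a)/2)*q^((1-a)/2) - (1-p)^((1+a)/2)*(1-q)^((1-a)/2)).
alpha = 2.0, p = 0.5, q = 0.05.
e1 = (1+alpha)/2 = 1.5, e2 = (1-alpha)/2 = -0.5.
t1 = p^e1 * q^e2 = 0.5^1.5 * 0.05^-0.5 = 1.581139.
t2 = (1-p)^e1 * (1-q)^e2 = 0.5^1.5 * 0.95^-0.5 = 0.362738.
4/(1-alpha^2) = -1.333333.
D = -1.333333*(1 - 1.581139 - 0.362738) = 1.2585

1.2585


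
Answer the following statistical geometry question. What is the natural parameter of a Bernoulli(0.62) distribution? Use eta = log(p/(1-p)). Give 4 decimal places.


Natural parameter for Bernoulli: eta = log(p/(1-p)).
p = 0.62, 1-p = 0.38.
p/(1-p) = 1.631579.
eta = log(1.631579) = 0.4895

0.4895


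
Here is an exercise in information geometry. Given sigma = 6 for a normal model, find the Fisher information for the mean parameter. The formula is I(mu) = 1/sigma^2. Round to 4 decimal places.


The Fisher information for the mean of a normal distribution is I(mu) = 1/sigma^2.
sigma = 6, so sigma^2 = 36.
I(mu) = 1/36 = 0.0278

0.0278


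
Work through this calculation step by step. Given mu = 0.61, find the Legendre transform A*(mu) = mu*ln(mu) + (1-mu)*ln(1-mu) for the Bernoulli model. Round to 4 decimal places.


Legendre transform for Bernoulli:
A*(mu) = mu*log(mu) + (1-mu)*log(1-mu).
mu = 0.61, 1-mu = 0.39.
mu*log(mu) = 0.61*log(0.61) = -0.301521.
(1-mu)*log(1-mu) = 0.39*log(0.39) = -0.367227.
A* = -0.301521 + -0.367227 = -0.6687

-0.6687


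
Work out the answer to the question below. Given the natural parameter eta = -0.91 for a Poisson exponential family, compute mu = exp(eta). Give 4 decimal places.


Expectation parameter for Poisson exponential family:
mu = exp(eta).
eta = -0.91.
mu = exp(-0.91) = 0.4025

0.4025


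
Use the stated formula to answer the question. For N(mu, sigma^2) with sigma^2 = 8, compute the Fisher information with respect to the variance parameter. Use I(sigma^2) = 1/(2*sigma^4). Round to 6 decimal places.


Fisher information for variance: I(sigma^2) = 1/(2*sigma^4).
sigma^2 = 8, so sigma^4 = 64.
I = 1/(2*64) = 1/128 = 0.007813

0.007813


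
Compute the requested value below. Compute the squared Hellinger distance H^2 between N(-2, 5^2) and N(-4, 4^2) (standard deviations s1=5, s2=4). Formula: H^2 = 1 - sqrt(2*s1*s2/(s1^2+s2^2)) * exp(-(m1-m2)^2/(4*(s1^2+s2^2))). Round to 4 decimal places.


Squared Hellinger distance for Gaussians:
H^2 = 1 - sqrt(2*s1*s2/(s1^2+s2^2)) * exp(-(m1-m2)^2/(4*(s1^2+s2^2))).
s1^2 = 25, s2^2 = 16, s1^2+s2^2 = 41.
sqrt(2*5*4/(41)) = 0.98773.
(m1-m2)^2 = (2)^2 = 4.
exp(-4/(4*41)) = exp(-0.02439) = 0.975905.
H^2 = 1 - 0.98773*0.975905 = 0.0361

0.0361


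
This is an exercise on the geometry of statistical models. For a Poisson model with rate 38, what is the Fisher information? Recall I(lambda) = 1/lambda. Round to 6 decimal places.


Fisher information for Poisson: I(lambda) = 1/lambda.
lambda = 38.
I(lambda) = 1/38 = 0.026316

0.026316


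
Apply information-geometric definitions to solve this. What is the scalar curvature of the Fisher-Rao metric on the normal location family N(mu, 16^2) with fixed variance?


This family has a single free parameter, so its statistical manifold
is 1-dimensional. The Riemann curvature tensor of any 1-dimensional
Riemannian manifold vanishes identically, so R = 0.

0


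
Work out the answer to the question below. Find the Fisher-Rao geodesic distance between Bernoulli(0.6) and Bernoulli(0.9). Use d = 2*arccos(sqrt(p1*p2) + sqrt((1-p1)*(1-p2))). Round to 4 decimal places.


Geodesic distance on Bernoulli manifold:
d(p1,p2) = 2*arccos(sqrt(p1*p2) + sqrt((1-p1)*(1-p2))).
sqrt(p1*p2) = sqrt(0.6*0.9) = 0.734847.
sqrt((1-p1)*(1-p2)) = sqrt(0.4*0.1) = 0.2.
arg = 0.734847 + 0.2 = 0.934847.
d = 2*arccos(0.934847) = 0.7259

0.7259


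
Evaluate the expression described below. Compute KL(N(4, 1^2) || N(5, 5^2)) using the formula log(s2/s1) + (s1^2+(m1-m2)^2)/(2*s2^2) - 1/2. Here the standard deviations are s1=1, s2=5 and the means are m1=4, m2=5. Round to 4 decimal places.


KL divergence between normal distributions:
KL = log(s2/s1) + (s1^2 + (m1-m2)^2)/(2*s2^2) - 1/2.
log(5/1) = 1.609438.
(1^2 + (4-5)^2)/(2*5^2) = (1 + 1)/50 = 0.04.
KL = 1.609438 + 0.04 - 0.5 = 1.1494

1.1494


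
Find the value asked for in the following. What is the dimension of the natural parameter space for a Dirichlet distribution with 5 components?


Exponential family dimension calculation:
Dirichlet with 5 components has 5 natural parameters.

5


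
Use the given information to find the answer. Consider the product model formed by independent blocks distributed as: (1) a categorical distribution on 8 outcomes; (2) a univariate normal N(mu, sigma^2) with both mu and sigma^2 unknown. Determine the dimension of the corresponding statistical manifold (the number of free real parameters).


The dimension of a statistical manifold equals the number of free
(independent) real parameters of the model. For a product of independent
blocks the parameter counts add.
- categorical on 8 outcomes (probabilities sum to 1): 8-1 = 7.
- normal (mu, sigma^2): 2.
Total = 7 + 2 = 9.
Dimension = 9

9


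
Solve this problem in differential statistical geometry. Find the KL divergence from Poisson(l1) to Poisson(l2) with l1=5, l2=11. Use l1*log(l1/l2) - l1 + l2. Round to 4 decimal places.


KL divergence for Poisson:
KL = l1*log(l1/l2) - l1 + l2.
l1 = 5, l2 = 11.
log(5/11) = -0.788457.
l1*log(l1/l2) = 5 * -0.788457 = -3.942287.
KL = -3.942287 - 5 + 11 = 2.0577

2.0577


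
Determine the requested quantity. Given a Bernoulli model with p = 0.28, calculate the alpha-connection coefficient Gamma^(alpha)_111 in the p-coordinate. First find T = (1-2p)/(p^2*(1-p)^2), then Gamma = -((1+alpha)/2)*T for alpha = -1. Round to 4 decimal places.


Skewness (Amari-Chentsov) tensor: T = (1-2p)/(p^2*(1-p)^2).
p = 0.28, 1-2p = 0.44, p^2 = 0.0784, (1-p)^2 = 0.5184.
T = 0.44/(0.0784 * 0.5184) = 10.82609.
In the p-coordinate, Gamma^(alpha) = Gamma^(0) - (alpha/2)*T with Gamma^(0) = (1/2)*g'(p) = -T/2,
so Gamma^(alpha) = -((1+alpha)/2)*T.
alpha = -1, -(1+alpha)/2 = 0.0.
Gamma = 0.0 * 10.82609 = 0.0000

0.0000


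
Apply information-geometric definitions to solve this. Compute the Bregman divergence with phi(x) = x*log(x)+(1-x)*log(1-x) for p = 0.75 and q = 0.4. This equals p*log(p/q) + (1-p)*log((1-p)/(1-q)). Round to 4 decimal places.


Bregman divergence with negative entropy generator:
D = p*log(p/q) + (1-p)*log((1-p)/(1-q)).
p = 0.75, q = 0.4.
p*log(p/q) = 0.75*log(0.75/0.4) = 0.471456.
(1-p)*log((1-p)/(1-q)) = 0.25*log(0.25/0.6) = -0.218867.
D = 0.471456 + -0.218867 = 0.2526

0.2526


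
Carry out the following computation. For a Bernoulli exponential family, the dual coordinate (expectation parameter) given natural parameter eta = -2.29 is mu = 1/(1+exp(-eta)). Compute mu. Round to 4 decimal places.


Dual coordinate (expectation parameter) for Bernoulli:
mu = 1/(1+exp(-eta)).
eta = -2.29.
exp(-eta) = exp(2.29) = 9.874938.
mu = 1/(1+9.874938) = 0.0920

0.0920


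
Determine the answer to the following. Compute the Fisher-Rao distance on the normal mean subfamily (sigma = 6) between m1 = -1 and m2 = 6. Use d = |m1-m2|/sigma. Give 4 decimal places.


On the fixed-variance normal subfamily, geodesic distance = |m1-m2|/sigma.
|-1 - 6| = 7.
sigma = 6.
d = 7/6 = 1.1667

1.1667


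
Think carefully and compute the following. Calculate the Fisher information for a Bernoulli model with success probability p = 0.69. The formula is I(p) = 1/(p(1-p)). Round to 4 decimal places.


For Bernoulli(p), Fisher information is I(p) = 1/(p*(1-p)).
p = 0.69, 1-p = 0.31.
p*(1-p) = 0.2139.
I(p) = 1/0.2139 = 4.6751

4.6751


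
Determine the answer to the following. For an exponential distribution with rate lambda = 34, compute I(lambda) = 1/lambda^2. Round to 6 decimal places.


Fisher information for exponential: I(lambda) = 1/lambda^2.
lambda = 34, lambda^2 = 1156.
I = 1/1156 = 0.000865

0.000865


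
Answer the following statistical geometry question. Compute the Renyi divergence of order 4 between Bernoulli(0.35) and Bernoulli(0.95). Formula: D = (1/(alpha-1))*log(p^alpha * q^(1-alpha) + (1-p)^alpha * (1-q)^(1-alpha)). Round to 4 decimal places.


Renyi divergence of order alpha between Bernoulli distributions:
D = (1/(alpha-1))*log(p^alpha * q^(1-alpha) + (1-p)^alpha * (1-q)^(1-alpha)).
alpha = 4, p = 0.35, q = 0.95.
p^alpha * q^(1-alpha) = 0.35^4 * 0.95^-3 = 0.017503.
(1-p)^alpha * (1-q)^(1-alpha) = 0.65^4 * 0.05^-3 = 1428.05.
sum = 0.017503 + 1428.05 = 1428.067503.
D = (1/3)*log(1428.067503) = 2.4214

2.4214


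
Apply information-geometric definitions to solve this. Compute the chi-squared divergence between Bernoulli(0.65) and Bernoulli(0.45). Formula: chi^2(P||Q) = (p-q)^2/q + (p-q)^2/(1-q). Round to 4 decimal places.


Chi-squared divergence between Bernoulli distributions:
chi^2 = (p-q)^2/q + (p-q)^2/(1-q).
p = 0.65, q = 0.45, p-q = 0.2.
(p-q)^2 = 0.04.
term1 = 0.04/0.45 = 0.088889.
term2 = 0.04/0.55 = 0.072727.
chi^2 = 0.088889 + 0.072727 = 0.1616

0.1616


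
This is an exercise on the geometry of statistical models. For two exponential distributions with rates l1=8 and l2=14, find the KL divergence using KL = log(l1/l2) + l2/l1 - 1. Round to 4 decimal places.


KL divergence for exponential family:
KL = log(l1/l2) + l2/l1 - 1.
log(8/14) = -0.559616.
14/8 = 1.75.
KL = -0.559616 + 1.75 - 1 = 0.1904

0.1904


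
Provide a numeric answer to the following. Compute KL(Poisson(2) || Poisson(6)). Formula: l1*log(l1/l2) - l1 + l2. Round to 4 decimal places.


KL divergence for Poisson:
KL = l1*log(l1/l2) - l1 + l2.
l1 = 2, l2 = 6.
log(2/6) = -1.098612.
l1*log(l1/l2) = 2 * -1.098612 = -2.197225.
KL = -2.197225 - 2 + 6 = 1.8028

1.8028


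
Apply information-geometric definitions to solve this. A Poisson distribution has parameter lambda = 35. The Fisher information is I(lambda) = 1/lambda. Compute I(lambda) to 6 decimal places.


Fisher information for Poisson: I(lambda) = 1/lambda.
lambda = 35.
I(lambda) = 1/35 = 0.028571

0.028571


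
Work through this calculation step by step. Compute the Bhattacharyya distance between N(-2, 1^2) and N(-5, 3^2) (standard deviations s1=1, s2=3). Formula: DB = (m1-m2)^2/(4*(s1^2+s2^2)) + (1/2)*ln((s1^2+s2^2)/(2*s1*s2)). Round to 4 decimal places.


Bhattacharyya distance between two Gaussians:
DB = (m1-m2)^2/(4*(s1^2+s2^2)) + (1/2)*ln((s1^2+s2^2)/(2*s1*s2)).
(m1-m2)^2 = (3)^2 = 9.
s1^2+s2^2 = 1 + 9 = 10.
term1 = 9/40 = 0.225.
term2 = 0.5*ln(10/6.0) = 0.255413.
DB = 0.225 + 0.255413 = 0.4804

0.4804


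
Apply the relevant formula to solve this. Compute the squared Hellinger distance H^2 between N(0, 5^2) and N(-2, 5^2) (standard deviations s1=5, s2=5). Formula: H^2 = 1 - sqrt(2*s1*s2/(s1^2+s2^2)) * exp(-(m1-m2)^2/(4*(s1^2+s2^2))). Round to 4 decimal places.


Squared Hellinger distance for Gaussians:
H^2 = 1 - sqrt(2*s1*s2/(s1^2+s2^2)) * exp(-(m1-m2)^2/(4*(s1^2+s2^2))).
s1^2 = 25, s2^2 = 25, s1^2+s2^2 = 50.
sqrt(2*5*5/(50)) = 1.0.
(m1-m2)^2 = (2)^2 = 4.
exp(-4/(4*50)) = exp(-0.02) = 0.980199.
H^2 = 1 - 1.0*0.980199 = 0.0198

0.0198


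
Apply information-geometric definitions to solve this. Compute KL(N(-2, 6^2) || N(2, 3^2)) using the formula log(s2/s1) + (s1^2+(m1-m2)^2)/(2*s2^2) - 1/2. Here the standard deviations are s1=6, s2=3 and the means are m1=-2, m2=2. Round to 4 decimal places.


KL divergence between normal distributions:
KL = log(s2/s1) + (s1^2 + (m1-m2)^2)/(2*s2^2) - 1/2.
log(3/6) = -0.693147.
(6^2 + (-2-2)^2)/(2*3^2) = (36 + 16)/18 = 2.888889.
KL = -0.693147 + 2.888889 - 0.5 = 1.6957

1.6957


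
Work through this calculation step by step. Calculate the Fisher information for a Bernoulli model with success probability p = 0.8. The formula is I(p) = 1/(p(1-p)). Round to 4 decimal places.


For Bernoulli(p), Fisher information is I(p) = 1/(p*(1-p)).
p = 0.8, 1-p = 0.2.
p*(1-p) = 0.16.
I(p) = 1/0.16 = 6.2500

6.2500


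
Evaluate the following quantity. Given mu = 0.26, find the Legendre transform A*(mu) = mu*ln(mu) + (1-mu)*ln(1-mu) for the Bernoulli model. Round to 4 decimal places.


Legendre transform for Bernoulli:
A*(mu) = mu*log(mu) + (1-mu)*log(1-mu).
mu = 0.26, 1-mu = 0.74.
mu*log(mu) = 0.26*log(0.26) = -0.350239.
(1-mu)*log(1-mu) = 0.74*log(0.74) = -0.222818.
A* = -0.350239 + -0.222818 = -0.5731

-0.5731


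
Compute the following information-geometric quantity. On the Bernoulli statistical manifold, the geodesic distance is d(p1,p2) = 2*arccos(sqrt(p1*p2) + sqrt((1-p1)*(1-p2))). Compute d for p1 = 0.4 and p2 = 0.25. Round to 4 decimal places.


Geodesic distance on Bernoulli manifold:
d(p1,p2) = 2*arccos(sqrt(p1*p2) + sqrt((1-p1)*(1-p2))).
sqrt(p1*p2) = sqrt(0.4*0.25) = 0.316228.
sqrt((1-p1)*(1-p2)) = sqrt(0.6*0.75) = 0.67082.
arg = 0.316228 + 0.67082 = 0.987048.
d = 2*arccos(0.987048) = 0.3222

0.3222


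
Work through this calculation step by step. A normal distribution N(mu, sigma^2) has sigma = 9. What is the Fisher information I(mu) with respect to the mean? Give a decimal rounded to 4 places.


The Fisher information for the mean of a normal distribution is I(mu) = 1/sigma^2.
sigma = 9, so sigma^2 = 81.
I(mu) = 1/81 = 0.0123

0.0123


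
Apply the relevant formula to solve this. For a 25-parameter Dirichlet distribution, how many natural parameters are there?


Exponential family dimension calculation:
Dirichlet with 25 components has 25 natural parameters.

25


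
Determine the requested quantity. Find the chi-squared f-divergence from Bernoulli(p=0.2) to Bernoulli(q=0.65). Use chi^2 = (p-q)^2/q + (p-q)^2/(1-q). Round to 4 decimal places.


Chi-squared divergence between Bernoulli distributions:
chi^2 = (p-q)^2/q + (p-q)^2/(1-q).
p = 0.2, q = 0.65, p-q = -0.45.
(p-q)^2 = 0.2025.
term1 = 0.2025/0.65 = 0.311538.
term2 = 0.2025/0.35 = 0.578571.
chi^2 = 0.311538 + 0.578571 = 0.8901

0.8901


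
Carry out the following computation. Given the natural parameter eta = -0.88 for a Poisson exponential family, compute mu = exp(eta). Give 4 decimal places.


Expectation parameter for Poisson exponential family:
mu = exp(eta).
eta = -0.88.
mu = exp(-0.88) = 0.4148

0.4148


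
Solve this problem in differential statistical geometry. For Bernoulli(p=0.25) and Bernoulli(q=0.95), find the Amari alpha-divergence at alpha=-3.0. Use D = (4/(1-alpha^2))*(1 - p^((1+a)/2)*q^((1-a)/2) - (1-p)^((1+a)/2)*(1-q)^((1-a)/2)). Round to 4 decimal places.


Amari alpha-divergence:
D = (4/(1-alpha^2))*(1 - p^((1+a)/2)*q^((1-a)/2) - (1-p)^((1+a)/2)*(1-q)^((1-a)/2)).
alpha = -3.0, p = 0.25, q = 0.95.
e1 = (1+alpha)/2 = -1.0, e2 = (1-alpha)/2 = 2.0.
t1 = p^e1 * q^e2 = 0.25^-1.0 * 0.95^2.0 = 3.61.
t2 = (1-p)^e1 * (1-q)^e2 = 0.75^-1.0 * 0.05^2.0 = 0.003333.
4/(1-alpha^2) = -0.5.
D = -0.5*(1 - 3.61 - 0.003333) = 1.3067

1.3067


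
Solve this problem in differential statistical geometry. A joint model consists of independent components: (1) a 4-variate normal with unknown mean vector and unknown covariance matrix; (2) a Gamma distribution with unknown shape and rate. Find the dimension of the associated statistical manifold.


The dimension of a statistical manifold equals the number of free
(independent) real parameters of the model. For a product of independent
blocks the parameter counts add.
- 4-variate normal: 4 (mean) + 4*5/2 = 10 (symmetric covariance) = 14.
- Gamma (shape, rate): 2.
Total = 14 + 2 = 16.
Dimension = 16

16


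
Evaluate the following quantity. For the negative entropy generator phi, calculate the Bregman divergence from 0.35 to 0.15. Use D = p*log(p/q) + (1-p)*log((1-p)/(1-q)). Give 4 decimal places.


Bregman divergence with negative entropy generator:
D = p*log(p/q) + (1-p)*log((1-p)/(1-q)).
p = 0.35, q = 0.15.
p*log(p/q) = 0.35*log(0.35/0.15) = 0.296554.
(1-p)*log((1-p)/(1-q)) = 0.65*log(0.65/0.85) = -0.174372.
D = 0.296554 + -0.174372 = 0.1222

0.1222


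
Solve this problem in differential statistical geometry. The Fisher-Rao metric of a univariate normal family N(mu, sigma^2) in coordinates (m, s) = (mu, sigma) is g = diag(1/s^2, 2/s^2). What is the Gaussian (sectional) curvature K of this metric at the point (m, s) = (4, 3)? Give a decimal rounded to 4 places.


The metric has the form g = (A dm^2 + B ds^2)/s^2 with A = 1, B = 2.
Substitute u = sqrt(A/B)*m: g = B*(du^2 + ds^2)/s^2, i.e. B times the
Poincare upper half-plane metric, which has constant Gaussian curvature -1.
Scaling a 2D metric by a constant c divides the Gaussian curvature by c,
so K = -1/B = -1/(2) = -0.5000 everywhere (the point (m, s) = (4, 3) is irrelevant:
the curvature is constant).
The requested Gaussian curvature is K = -0.5000.

-0.5000


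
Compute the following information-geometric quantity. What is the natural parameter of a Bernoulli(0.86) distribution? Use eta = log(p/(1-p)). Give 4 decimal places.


Natural parameter for Bernoulli: eta = log(p/(1-p)).
p = 0.86, 1-p = 0.14.
p/(1-p) = 6.142857.
eta = log(6.142857) = 1.8153

1.8153


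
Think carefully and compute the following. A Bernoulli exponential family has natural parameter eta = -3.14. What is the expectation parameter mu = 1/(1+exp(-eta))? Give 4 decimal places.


Dual coordinate (expectation parameter) for Bernoulli:
mu = 1/(1+exp(-eta)).
eta = -3.14.
exp(-eta) = exp(3.14) = 23.103867.
mu = 1/(1+23.103867) = 0.0415

0.0415


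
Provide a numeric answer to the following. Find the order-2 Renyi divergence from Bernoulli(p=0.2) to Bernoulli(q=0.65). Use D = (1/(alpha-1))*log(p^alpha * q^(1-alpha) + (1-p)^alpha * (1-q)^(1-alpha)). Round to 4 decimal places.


Renyi divergence of order alpha between Bernoulli distributions:
D = (1/(alpha-1))*log(p^alpha * q^(1-alpha) + (1-p)^alpha * (1-q)^(1-alpha)).
alpha = 2, p = 0.2, q = 0.65.
p^alpha * q^(1-alpha) = 0.2^2 * 0.65^-1 = 0.061538.
(1-p)^alpha * (1-q)^(1-alpha) = 0.8^2 * 0.35^-1 = 1.828571.
sum = 0.061538 + 1.828571 = 1.89011.
D = (1/1)*log(1.89011) = 0.6366

0.6366


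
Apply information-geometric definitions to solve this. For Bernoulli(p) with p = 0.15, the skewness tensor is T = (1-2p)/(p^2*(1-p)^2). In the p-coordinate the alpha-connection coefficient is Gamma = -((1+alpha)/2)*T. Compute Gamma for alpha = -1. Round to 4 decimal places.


Skewness (Amari-Chentsov) tensor: T = (1-2p)/(p^2*(1-p)^2).
p = 0.15, 1-2p = 0.7, p^2 = 0.0225, (1-p)^2 = 0.7225.
T = 0.7/(0.0225 * 0.7225) = 43.060361.
In the p-coordinate, Gamma^(alpha) = Gamma^(0) - (alpha/2)*T with Gamma^(0) = (1/2)*g'(p) = -T/2,
so Gamma^(alpha) = -((1+alpha)/2)*T.
alpha = -1, -(1+alpha)/2 = 0.0.
Gamma = 0.0 * 43.060361 = 0.0000

0.0000


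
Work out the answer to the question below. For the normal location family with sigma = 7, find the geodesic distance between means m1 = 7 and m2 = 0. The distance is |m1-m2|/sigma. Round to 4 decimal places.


On the fixed-variance normal subfamily, geodesic distance = |m1-m2|/sigma.
|7 - 0| = 7.
sigma = 7.
d = 7/7 = 1.0000

1.0000


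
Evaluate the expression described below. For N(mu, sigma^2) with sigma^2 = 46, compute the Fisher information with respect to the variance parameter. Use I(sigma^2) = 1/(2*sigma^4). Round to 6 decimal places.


Fisher information for variance: I(sigma^2) = 1/(2*sigma^4).
sigma^2 = 46, so sigma^4 = 2116.
I = 1/(2*2116) = 1/4232 = 0.000236

0.000236


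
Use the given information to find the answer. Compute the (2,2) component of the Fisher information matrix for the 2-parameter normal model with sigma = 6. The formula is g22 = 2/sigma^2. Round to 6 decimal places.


For the 2-parameter normal family, the Fisher metric has:
  g11 = 1/sigma^2, g22 = 2/sigma^2.
sigma = 6, sigma^2 = 36.
g22 = 0.055556

0.055556


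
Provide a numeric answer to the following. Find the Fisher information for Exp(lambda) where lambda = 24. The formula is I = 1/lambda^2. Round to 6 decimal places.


Fisher information for exponential: I(lambda) = 1/lambda^2.
lambda = 24, lambda^2 = 576.
I = 1/576 = 0.001736

0.001736


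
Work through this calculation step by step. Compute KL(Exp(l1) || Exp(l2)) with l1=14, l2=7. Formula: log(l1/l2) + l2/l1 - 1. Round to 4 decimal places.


KL divergence for exponential family:
KL = log(l1/l2) + l2/l1 - 1.
log(14/7) = 0.693147.
7/14 = 0.5.
KL = 0.693147 + 0.5 - 1 = 0.1931

0.1931


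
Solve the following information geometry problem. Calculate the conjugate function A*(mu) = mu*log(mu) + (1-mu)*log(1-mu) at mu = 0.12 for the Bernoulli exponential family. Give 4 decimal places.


Legendre transform for Bernoulli:
A*(mu) = mu*log(mu) + (1-mu)*log(1-mu).
mu = 0.12, 1-mu = 0.88.
mu*log(mu) = 0.12*log(0.12) = -0.254432.
(1-mu)*log(1-mu) = 0.88*log(0.88) = -0.112493.
A* = -0.254432 + -0.112493 = -0.3669

-0.3669


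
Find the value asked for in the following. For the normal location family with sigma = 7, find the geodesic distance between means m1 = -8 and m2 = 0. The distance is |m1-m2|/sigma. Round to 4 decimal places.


On the fixed-variance normal subfamily, geodesic distance = |m1-m2|/sigma.
|-8 - 0| = 8.
sigma = 7.
d = 8/7 = 1.1429

1.1429


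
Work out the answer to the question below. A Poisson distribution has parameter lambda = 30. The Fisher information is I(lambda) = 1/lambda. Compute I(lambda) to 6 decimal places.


Fisher information for Poisson: I(lambda) = 1/lambda.
lambda = 30.
I(lambda) = 1/30 = 0.033333

0.033333


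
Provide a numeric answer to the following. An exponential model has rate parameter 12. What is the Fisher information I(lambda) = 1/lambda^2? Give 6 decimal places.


Fisher information for exponential: I(lambda) = 1/lambda^2.
lambda = 12, lambda^2 = 144.
I = 1/144 = 0.006944

0.006944


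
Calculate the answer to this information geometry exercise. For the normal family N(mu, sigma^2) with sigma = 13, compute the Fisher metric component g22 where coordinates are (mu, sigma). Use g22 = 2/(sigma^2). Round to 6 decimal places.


For the 2-parameter normal family, the Fisher metric has:
  g11 = 1/sigma^2, g22 = 2/sigma^2.
sigma = 13, sigma^2 = 169.
g22 = 0.011834

0.011834


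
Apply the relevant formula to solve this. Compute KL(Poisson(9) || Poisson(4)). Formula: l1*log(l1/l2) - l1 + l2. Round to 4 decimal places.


KL divergence for Poisson:
KL = l1*log(l1/l2) - l1 + l2.
l1 = 9, l2 = 4.
log(9/4) = 0.81093.
l1*log(l1/l2) = 9 * 0.81093 = 7.298372.
KL = 7.298372 - 9 + 4 = 2.2984

2.2984


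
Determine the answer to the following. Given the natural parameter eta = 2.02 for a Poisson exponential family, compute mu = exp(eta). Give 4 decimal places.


Expectation parameter for Poisson exponential family:
mu = exp(eta).
eta = 2.02.
mu = exp(2.02) = 7.5383

7.5383


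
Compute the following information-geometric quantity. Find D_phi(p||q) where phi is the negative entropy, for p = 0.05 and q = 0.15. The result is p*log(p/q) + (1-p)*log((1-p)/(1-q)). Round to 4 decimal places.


Bregman divergence with negative entropy generator:
D = p*log(p/q) + (1-p)*log((1-p)/(1-q)).
p = 0.05, q = 0.15.
p*log(p/q) = 0.05*log(0.05/0.15) = -0.054931.
(1-p)*log((1-p)/(1-q)) = 0.95*log(0.95/0.85) = 0.105664.
D = -0.054931 + 0.105664 = 0.0507

0.0507


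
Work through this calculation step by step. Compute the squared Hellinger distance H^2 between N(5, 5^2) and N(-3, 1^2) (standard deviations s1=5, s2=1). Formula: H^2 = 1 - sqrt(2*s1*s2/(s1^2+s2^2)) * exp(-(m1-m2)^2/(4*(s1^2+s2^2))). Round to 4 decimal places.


Squared Hellinger distance for Gaussians:
H^2 = 1 - sqrt(2*s1*s2/(s1^2+s2^2)) * exp(-(m1-m2)^2/(4*(s1^2+s2^2))).
s1^2 = 25, s2^2 = 1, s1^2+s2^2 = 26.
sqrt(2*5*1/(26)) = 0.620174.
(m1-m2)^2 = (8)^2 = 64.
exp(-64/(4*26)) = exp(-0.615385) = 0.540433.
H^2 = 1 - 0.620174*0.540433 = 0.6648

0.6648


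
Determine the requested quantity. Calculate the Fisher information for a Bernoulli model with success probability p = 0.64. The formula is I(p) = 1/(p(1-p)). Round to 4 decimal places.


For Bernoulli(p), Fisher information is I(p) = 1/(p*(1-p)).
p = 0.64, 1-p = 0.36.
p*(1-p) = 0.2304.
I(p) = 1/0.2304 = 4.3403

4.3403


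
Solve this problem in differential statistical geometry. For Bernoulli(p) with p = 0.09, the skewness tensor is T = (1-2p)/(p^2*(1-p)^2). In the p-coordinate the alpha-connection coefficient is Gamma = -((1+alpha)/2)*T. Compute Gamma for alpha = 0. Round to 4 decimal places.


Skewness (Amari-Chentsov) tensor: T = (1-2p)/(p^2*(1-p)^2).
p = 0.09, 1-2p = 0.82, p^2 = 0.0081, (1-p)^2 = 0.8281.
T = 0.82/(0.0081 * 0.8281) = 122.249206.
In the p-coordinate, Gamma^(alpha) = Gamma^(0) - (alpha/2)*T with Gamma^(0) = (1/2)*g'(p) = -T/2,
so Gamma^(alpha) = -((1+alpha)/2)*T.
alpha = 0, -(1+alpha)/2 = -0.5.
Gamma = -0.5 * 122.249206 = -61.1246

-61.1246


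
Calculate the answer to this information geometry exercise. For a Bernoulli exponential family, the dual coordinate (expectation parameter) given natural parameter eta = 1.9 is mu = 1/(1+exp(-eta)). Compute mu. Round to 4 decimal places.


Dual coordinate (expectation parameter) for Bernoulli:
mu = 1/(1+exp(-eta)).
eta = 1.9.
exp(-eta) = exp(-1.9) = 0.149569.
mu = 1/(1+0.149569) = 0.8699

0.8699


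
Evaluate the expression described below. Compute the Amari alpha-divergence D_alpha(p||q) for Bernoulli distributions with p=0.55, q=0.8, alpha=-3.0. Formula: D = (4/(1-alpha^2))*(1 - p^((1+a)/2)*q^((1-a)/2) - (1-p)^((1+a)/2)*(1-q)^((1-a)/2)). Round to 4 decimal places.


Amari alpha-divergence:
D = (4/(1-alpha^2))*(1 - p^((1+a)/2)*q^((1-a)/2) - (1-p)^((1+a)/2)*(1-q)^((1-a)/2)).
alpha = -3.0, p = 0.55, q = 0.8.
e1 = (1+alpha)/2 = -1.0, e2 = (1-alpha)/2 = 2.0.
t1 = p^e1 * q^e2 = 0.55^-1.0 * 0.8^2.0 = 1.163636.
t2 = (1-p)^e1 * (1-q)^e2 = 0.45^-1.0 * 0.2^2.0 = 0.088889.
4/(1-alpha^2) = -0.5.
D = -0.5*(1 - 1.163636 - 0.088889) = 0.1263

0.1263


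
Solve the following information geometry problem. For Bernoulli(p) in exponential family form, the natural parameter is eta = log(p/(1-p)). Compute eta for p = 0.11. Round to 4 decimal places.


Natural parameter for Bernoulli: eta = log(p/(1-p)).
p = 0.11, 1-p = 0.89.
p/(1-p) = 0.123596.
eta = log(0.123596) = -2.0907

-2.0907


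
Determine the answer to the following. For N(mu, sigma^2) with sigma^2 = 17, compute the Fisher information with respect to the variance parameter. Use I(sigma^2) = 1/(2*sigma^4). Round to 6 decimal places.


Fisher information for variance: I(sigma^2) = 1/(2*sigma^4).
sigma^2 = 17, so sigma^4 = 289.
I = 1/(2*289) = 1/578 = 0.001730

0.001730


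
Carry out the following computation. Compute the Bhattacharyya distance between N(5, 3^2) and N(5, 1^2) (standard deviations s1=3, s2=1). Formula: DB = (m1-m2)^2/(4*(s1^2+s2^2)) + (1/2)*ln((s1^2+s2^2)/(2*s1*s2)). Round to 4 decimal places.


Bhattacharyya distance between two Gaussians:
DB = (m1-m2)^2/(4*(s1^2+s2^2)) + (1/2)*ln((s1^2+s2^2)/(2*s1*s2)).
(m1-m2)^2 = (0)^2 = 0.
s1^2+s2^2 = 9 + 1 = 10.
term1 = 0/40 = 0.0.
term2 = 0.5*ln(10/6.0) = 0.255413.
DB = 0.0 + 0.255413 = 0.2554

0.2554


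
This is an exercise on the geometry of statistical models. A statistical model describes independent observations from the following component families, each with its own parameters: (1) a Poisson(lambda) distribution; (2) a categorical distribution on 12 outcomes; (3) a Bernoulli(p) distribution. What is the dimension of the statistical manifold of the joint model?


The dimension of a statistical manifold equals the number of free
(independent) real parameters of the model. For a product of independent
blocks the parameter counts add.
- Poisson (lambda): 1.
- categorical on 12 outcomes (probabilities sum to 1): 12-1 = 11.
- Bernoulli (p): 1.
Total = 1 + 11 + 1 = 13.
Dimension = 13

13


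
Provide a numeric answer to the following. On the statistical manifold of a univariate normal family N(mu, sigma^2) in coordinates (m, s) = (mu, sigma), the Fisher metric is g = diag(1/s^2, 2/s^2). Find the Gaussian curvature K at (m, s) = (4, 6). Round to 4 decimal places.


The metric has the form g = (A dm^2 + B ds^2)/s^2 with A = 1, B = 2.
Substitute u = sqrt(A/B)*m: g = B*(du^2 + ds^2)/s^2, i.e. B times the
Poincare upper half-plane metric, which has constant Gaussian curvature -1.
Scaling a 2D metric by a constant c divides the Gaussian curvature by c,
so K = -1/B = -1/(2) = -0.5000 everywhere (the point (m, s) = (4, 6) is irrelevant:
the curvature is constant).
The requested Gaussian curvature is K = -0.5000.

-0.5000


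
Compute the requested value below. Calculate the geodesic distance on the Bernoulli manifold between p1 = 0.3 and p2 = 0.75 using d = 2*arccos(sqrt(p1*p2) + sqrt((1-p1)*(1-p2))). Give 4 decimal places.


Geodesic distance on Bernoulli manifold:
d(p1,p2) = 2*arccos(sqrt(p1*p2) + sqrt((1-p1)*(1-p2))).
sqrt(p1*p2) = sqrt(0.3*0.75) = 0.474342.
sqrt((1-p1)*(1-p2)) = sqrt(0.7*0.25) = 0.41833.
arg = 0.474342 + 0.41833 = 0.892672.
d = 2*arccos(0.892672) = 0.9351

0.9351


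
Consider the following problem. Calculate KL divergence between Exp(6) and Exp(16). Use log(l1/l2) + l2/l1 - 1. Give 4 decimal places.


KL divergence for exponential family:
KL = log(l1/l2) + l2/l1 - 1.
log(6/16) = -0.980829.
16/6 = 2.666667.
KL = -0.980829 + 2.666667 - 1 = 0.6858

0.6858


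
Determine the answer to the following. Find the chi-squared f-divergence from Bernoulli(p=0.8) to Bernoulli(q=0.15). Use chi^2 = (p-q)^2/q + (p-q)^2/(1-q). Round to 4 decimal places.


Chi-squared divergence between Bernoulli distributions:
chi^2 = (p-q)^2/q + (p-q)^2/(1-q).
p = 0.8, q = 0.15, p-q = 0.65.
(p-q)^2 = 0.4225.
term1 = 0.4225/0.15 = 2.816667.
term2 = 0.4225/0.85 = 0.497059.
chi^2 = 2.816667 + 0.497059 = 3.3137

3.3137


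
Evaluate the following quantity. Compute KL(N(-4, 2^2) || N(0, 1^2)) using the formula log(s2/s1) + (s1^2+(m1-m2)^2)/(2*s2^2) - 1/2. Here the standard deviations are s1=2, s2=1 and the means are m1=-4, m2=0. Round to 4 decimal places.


KL divergence between normal distributions:
KL = log(s2/s1) + (s1^2 + (m1-m2)^2)/(2*s2^2) - 1/2.
log(1/2) = -0.693147.
(2^2 + (-4-0)^2)/(2*1^2) = (4 + 16)/2 = 10.0.
KL = -0.693147 + 10.0 - 0.5 = 8.8069

8.8069


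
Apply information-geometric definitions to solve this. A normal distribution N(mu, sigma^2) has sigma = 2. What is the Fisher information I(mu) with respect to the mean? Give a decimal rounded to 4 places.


The Fisher information for the mean of a normal distribution is I(mu) = 1/sigma^2.
sigma = 2, so sigma^2 = 4.
I(mu) = 1/4 = 0.2500

0.2500


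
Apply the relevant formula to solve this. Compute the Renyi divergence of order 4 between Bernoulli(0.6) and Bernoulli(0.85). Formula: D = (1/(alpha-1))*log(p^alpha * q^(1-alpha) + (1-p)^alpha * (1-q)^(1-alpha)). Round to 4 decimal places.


Renyi divergence of order alpha between Bernoulli distributions:
D = (1/(alpha-1))*log(p^alpha * q^(1-alpha) + (1-p)^alpha * (1-q)^(1-alpha)).
alpha = 4, p = 0.6, q = 0.85.
p^alpha * q^(1-alpha) = 0.6^4 * 0.85^-3 = 0.211032.
(1-p)^alpha * (1-q)^(1-alpha) = 0.4^4 * 0.15^-3 = 7.585185.
sum = 0.211032 + 7.585185 = 7.796217.
D = (1/3)*log(7.796217) = 0.6845

0.6845
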